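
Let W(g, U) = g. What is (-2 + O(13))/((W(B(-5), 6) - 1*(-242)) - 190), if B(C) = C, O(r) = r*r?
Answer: 167/47 ≈ 3.5532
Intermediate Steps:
O(r) = r²
(-2 + O(13))/((W(B(-5), 6) - 1*(-242)) - 190) = (-2 + 13²)/((-5 - 1*(-242)) - 190) = (-2 + 169)/((-5 + 242) - 190) = 167/(237 - 190) = 167/47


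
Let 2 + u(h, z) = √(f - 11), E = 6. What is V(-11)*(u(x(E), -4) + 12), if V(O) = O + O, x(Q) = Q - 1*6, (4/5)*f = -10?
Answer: -220 - 11*I*√94 ≈ -220.0 - 106.65*I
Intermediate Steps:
f = -25/2 (f = (5/4)*(-10) = -25/2 ≈ -12.500)
x(Q) = -6 + Q (x(Q) = Q - 6 = -6 + Q)
u(h, z) = -2 + I*√94/2 (u(h, z) = -2 + √(-25/2 - 11) = -2 + √(-47/2) = -2 + I*√94/2)
V(O) = 2*O
V(-11)*(u(x(E), -4) + 12) = (2*(-11))*((-2 + I*√94/2) + 12) = -22*(10 + I*√94/2) = -220 - 11*I*√94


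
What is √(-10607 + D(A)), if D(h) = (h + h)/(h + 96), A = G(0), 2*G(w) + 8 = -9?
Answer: 3*I*√1443757/35 ≈ 102.99*I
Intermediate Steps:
G(w) = -17/2 (G(w) = -4 + (½)*(-9) = -4 - 9/2 = -17/2)
A = -17/2 ≈ -8.5000
D(h) = 2*h/(96 + h) (D(h) = (2*h)/(96 + h) = 2*h/(96 + h))
√(-10607 + D(A)) = √(-10607 + 2*(-17/2)/(96 - 17/2)) = √(-10607 + 2*(-17/2)/(175/2)) = √(-10607 + 2*(-17/2)*(2/175)) = √(-10607 - 34/175) = √(-1856259/175) = 3*I*√1443757/35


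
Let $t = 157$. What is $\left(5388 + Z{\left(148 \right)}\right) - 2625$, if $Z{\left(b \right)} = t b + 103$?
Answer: $26102$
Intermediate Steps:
$Z{\left(b \right)} = 103 + 157 b$ ($Z{\left(b \right)} = 157 b + 103 = 103 + 157 b$)
$\left(5388 + Z{\left(148 \right)}\right) - 2625 = \left(5388 + \left(103 + 157 \cdot 148\right)\right) - 2625 = \left(5388 + \left(103 + 23236\right)\right) - 2625 = \left(5388 + 23339\right) - 2625 = 28727 - 2625 = 26102$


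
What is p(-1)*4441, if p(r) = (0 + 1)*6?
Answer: 26646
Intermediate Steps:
p(r) = 6 (p(r) = 1*6 = 6)
p(-1)*4441 = 6*4441 = 26646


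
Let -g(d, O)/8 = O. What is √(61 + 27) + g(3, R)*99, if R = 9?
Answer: -7128 + 2*√22 ≈ -7118.6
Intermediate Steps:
g(d, O) = -8*O
√(61 + 27) + g(3, R)*99 = √(61 + 27) - 8*9*99 = √88 - 72*99 = 2*√22 - 7128 = -7128 + 2*√22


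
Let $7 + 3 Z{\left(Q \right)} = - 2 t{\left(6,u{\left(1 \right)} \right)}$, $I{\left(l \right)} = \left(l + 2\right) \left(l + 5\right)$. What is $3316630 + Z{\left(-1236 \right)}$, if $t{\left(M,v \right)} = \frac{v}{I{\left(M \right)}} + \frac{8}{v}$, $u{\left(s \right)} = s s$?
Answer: $\frac{437794147}{132} \approx 3.3166 \cdot 10^{6}$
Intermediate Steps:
$u{\left(s \right)} = s^{2}$
$I{\left(l \right)} = \left(2 + l\right) \left(5 + l\right)$
$t{\left(M,v \right)} = \frac{8}{v} + \frac{v}{10 + M^{2} + 7 M}$ ($t{\left(M,v \right)} = \frac{v}{10 + M^{2} + 7 M} + \frac{8}{v} = \frac{8}{v} + \frac{v}{10 + M^{2} + 7 M}$)
$Z{\left(Q \right)} = - \frac{1013}{132}$ ($Z{\left(Q \right)} = - \frac{7}{3} + \frac{\left(-2\right) \left(\frac{8}{1^{2}} + \frac{1^{2}}{10 + 6^{2} + 7 \cdot 6}\right)}{3} = - \frac{7}{3} + \frac{\left(-2\right) \left(\frac{8}{1} + 1 \frac{1}{10 + 36 + 42}\right)}{3} = - \frac{7}{3} + \frac{\left(-2\right) \left(8 \cdot 1 + 1 \cdot \frac{1}{88}\right)}{3} = - \frac{7}{3} + \frac{\left(-2\right) \left(8 + 1 \cdot \frac{1}{88}\right)}{3} = - \frac{7}{3} + \frac{\left(-2\right) \left(8 + \frac{1}{88}\right)}{3} = - \frac{7}{3} + \frac{\left(-2\right) \frac{705}{88}}{3} = - \frac{7}{3} + \frac{1}{3} \left(- \frac{705}{44}\right) = - \frac{7}{3} - \frac{235}{44} = - \frac{1013}{132}$)
$3316630 + Z{\left(-1236 \right)} = 3316630 - \frac{1013}{132} = \frac{437794147}{132}$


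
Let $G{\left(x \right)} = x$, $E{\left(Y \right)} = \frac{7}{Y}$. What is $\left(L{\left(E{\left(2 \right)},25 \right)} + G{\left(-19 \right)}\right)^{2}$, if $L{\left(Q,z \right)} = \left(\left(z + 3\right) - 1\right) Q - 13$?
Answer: $\frac{15625}{4} \approx 3906.3$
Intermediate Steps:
$L{\left(Q,z \right)} = -13 + Q \left(2 + z\right)$ ($L{\left(Q,z \right)} = \left(\left(3 + z\right) - 1\right) Q - 13 = \left(2 + z\right) Q - 13 = Q \left(2 + z\right) - 13 = -13 + Q \left(2 + z\right)$)
$\left(L{\left(E{\left(2 \right)},25 \right)} + G{\left(-19 \right)}\right)^{2} = \left(\left(-13 + 2 \cdot \frac{7}{2} + \frac{7}{2} \cdot 25\right) - 19\right)^{2} = \left(\left(-13 + 7 + \frac{175}{2}\right) - 19\right)^{2} = \left(\frac{163}{2} - 19\right)^{2} = \left(\frac{125}{2}\right)^{2} = \frac{15625}{4}$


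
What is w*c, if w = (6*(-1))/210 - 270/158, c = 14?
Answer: -9608/395 ≈ -24.324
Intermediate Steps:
w = -4804/2765 (w = -6*1/210 - 270*1/158 = -1/35 - 135/79 = -4804/2765 ≈ -1.7374)
w*c = -4804/2765*14 = -9608/395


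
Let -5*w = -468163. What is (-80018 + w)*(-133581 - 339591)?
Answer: -32210237556/5 ≈ -6.4420e+9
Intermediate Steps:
w = 468163/5 (w = -1/5*(-468163) = 468163/5 ≈ 93633.)
(-80018 + w)*(-133581 - 339591) = (-80018 + 468163/5)*(-133581 - 339591) = (68073/5)*(-473172) = -32210237556/5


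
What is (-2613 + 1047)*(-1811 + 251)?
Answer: 2442960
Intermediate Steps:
(-2613 + 1047)*(-1811 + 251) = -1566*(-1560) = 2442960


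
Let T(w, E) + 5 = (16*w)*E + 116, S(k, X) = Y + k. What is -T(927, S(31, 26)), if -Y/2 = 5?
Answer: -311583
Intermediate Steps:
Y = -10 (Y = -2*5 = -10)
S(k, X) = -10 + k
T(w, E) = 111 + 16*E*w (T(w, E) = -5 + ((16*w)*E + 116) = -5 + (16*E*w + 116) = -5 + (116 + 16*E*w) = 111 + 16*E*w)
-T(927, S(31, 26)) = -(111 + 16*(-10 + 31)*927) = -(111 + 16*21*927) = -(111 + 311472) = -1*311583 = -311583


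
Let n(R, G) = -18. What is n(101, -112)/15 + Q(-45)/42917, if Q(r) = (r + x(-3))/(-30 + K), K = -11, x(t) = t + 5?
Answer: -10557367/8797985 ≈ -1.2000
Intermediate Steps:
x(t) = 5 + t
Q(r) = -2/41 - r/41 (Q(r) = (r + (5 - 3))/(-30 - 11) = (r + 2)/(-41) = (2 + r)*(-1/41) = -2/41 - r/41)
n(101, -112)/15 + Q(-45)/42917 = -18/15 + (-2/41 - 1/41*(-45))/42917 = -18*1/15 + (-2/41 + 45/41)*(1/42917) = -6/5 + (43/41)*(1/42917) = -6/5 + 43/1759597 = -10557367/8797985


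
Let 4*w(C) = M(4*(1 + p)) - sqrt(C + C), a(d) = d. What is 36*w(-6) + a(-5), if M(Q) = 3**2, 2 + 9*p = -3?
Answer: 76 - 18*I*sqrt(3) ≈ 76.0 - 31.177*I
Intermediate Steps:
p = -5/9 (p = -2/9 + (1/9)*(-3) = -2/9 - 1/3 = -5/9 ≈ -0.55556)
M(Q) = 9
w(C) = 9/4 - sqrt(2)*sqrt(C)/4 (w(C) = (9 - sqrt(C + C))/4 = (9 - sqrt(2*C))/4 = (9 - sqrt(2)*sqrt(C))/4 = 9/4 - sqrt(2)*sqrt(C)/4)
36*w(-6) + a(-5) = 36*(9/4 - sqrt(2)*sqrt(-6)/4) - 5 = 36*(9/4 - sqrt(2)*I*sqrt(6)/4) - 5 = 36*(9/4 - I*sqrt(3)/2) - 5 = (81 - 18*I*sqrt(3)) - 5 = 76 - 18*I*sqrt(3)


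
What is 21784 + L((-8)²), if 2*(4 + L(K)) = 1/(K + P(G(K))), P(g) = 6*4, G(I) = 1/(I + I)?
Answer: 3833281/176 ≈ 21780.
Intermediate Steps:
G(I) = 1/(2*I)
P(g) = 24
L(K) = -4 + 1/(2*(24 + K)) (L(K) = -4 + 1/(2*(K + 24)) = -4 + 1/(2*(24 + K)))
21784 + L((-8)²) = 21784 + (-191 - 8*(-8)²)/(2*(24 + (-8)²)) = 21784 + (-191 - 8*64)/(2*(24 + 64)) = 21784 + (½)*(-191 - 512)/88 = 21784 + (½)*(1/88)*(-703) = 21784 - 703/176 = 3833281/176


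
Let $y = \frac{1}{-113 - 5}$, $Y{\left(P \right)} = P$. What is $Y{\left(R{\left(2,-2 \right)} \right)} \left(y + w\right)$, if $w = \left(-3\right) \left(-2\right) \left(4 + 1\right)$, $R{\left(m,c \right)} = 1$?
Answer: $\frac{3539}{118} \approx 29.992$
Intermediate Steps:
$w = 30$ ($w = 6 \cdot 5 = 30$)
$y = - \frac{1}{118}$ ($y = \frac{1}{-118} = - \frac{1}{118} \approx -0.0084746$)
$Y{\left(R{\left(2,-2 \right)} \right)} \left(y + w\right) = 1 \left(- \frac{1}{118} + 30\right) = 1 \cdot \frac{3539}{118} = \frac{3539}{118}$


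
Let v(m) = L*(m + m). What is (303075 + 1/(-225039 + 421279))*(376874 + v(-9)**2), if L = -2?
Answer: 2249182638883817/19624 ≈ 1.1461e+11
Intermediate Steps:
v(m) = -4*m (v(m) = -2*(m + m) = -4*m)
(303075 + 1/(-225039 + 421279))*(376874 + v(-9)**2) = (303075 + 1/(-225039 + 421279))*(376874 + (-4*(-9))**2) = (303075 + 1/196240)*(376874 + 36**2) = (303075 + 1/196240)*(376874 + 1296) = (59475438001/196240)*378170 = 2249182638883817/19624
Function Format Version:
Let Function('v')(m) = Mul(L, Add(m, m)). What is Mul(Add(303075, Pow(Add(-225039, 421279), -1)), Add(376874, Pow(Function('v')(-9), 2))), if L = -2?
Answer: Rational(2249182638883817, 19624) ≈ 1.1461e+11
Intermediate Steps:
Function('v')(m) = Mul(-4, m) (Function('v')(m) = Mul(-2, Add(m, m)) = Mul(-2, Mul(2, m)) = Mul(-4, m))
Mul(Add(303075, Pow(Add(-225039, 421279), -1)), Add(376874, Pow(Function('v')(-9), 2))) = Mul(Add(303075, Pow(Add(-225039, 421279), -1)), Add(376874, Pow(Mul(-4, -9), 2))) = Mul(Add(303075, Pow(196240, -1)), Add(376874, Pow(36, 2))) = Mul(Add(303075, Rational(1, 196240)), Add(376874, 1296)) = Mul(Rational(59475438001, 196240), 378170) = Rational(2249182638883817, 19624)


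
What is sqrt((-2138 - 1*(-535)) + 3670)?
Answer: sqrt(2067) ≈ 45.464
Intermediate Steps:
sqrt((-2138 - 1*(-535)) + 3670) = sqrt((-2138 + 535) + 3670) = sqrt(-1603 + 3670) = sqrt(2067)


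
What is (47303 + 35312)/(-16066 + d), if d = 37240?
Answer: 82615/21174 ≈ 3.9017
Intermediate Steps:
(47303 + 35312)/(-16066 + d) = (47303 + 35312)/(-16066 + 37240) = 82615/21174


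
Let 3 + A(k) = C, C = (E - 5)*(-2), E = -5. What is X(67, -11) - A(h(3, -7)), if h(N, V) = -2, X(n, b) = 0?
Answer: -17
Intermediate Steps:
C = 20 (C = (-5 - 5)*(-2) = -10*(-2) = 20)
A(k) = 17 (A(k) = -3 + 20 = 17)
X(67, -11) - A(h(3, -7)) = 0 - 1*17 = 0 - 17 = -17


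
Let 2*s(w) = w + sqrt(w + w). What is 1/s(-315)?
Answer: -2/317 - 2*I*sqrt(70)/33285 ≈ -0.0063092 - 0.00050273*I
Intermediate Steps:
s(w) = w/2 + sqrt(2)*sqrt(w)/2 (s(w) = (w + sqrt(w + w))/2 = (w + sqrt(2*w))/2 = (w + sqrt(2)*sqrt(w))/2 = w/2 + sqrt(2)*sqrt(w)/2)
1/s(-315) = 1/((1/2)*(-315) + sqrt(2)*sqrt(-315)/2) = 1/(-315/2 + sqrt(2)*(3*I*sqrt(35))/2) = 1/(-315/2 + 3*I*sqrt(70)/2)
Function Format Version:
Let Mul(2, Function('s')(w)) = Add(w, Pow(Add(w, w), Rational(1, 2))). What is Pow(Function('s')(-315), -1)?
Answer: Add(Rational(-2, 317), Mul(Rational(-2, 33285), I, Pow(70, Rational(1, 2)))) ≈ Add(-0.0063092, Mul(-0.00050273, I))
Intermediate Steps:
Function('s')(w) = Add(Mul(Rational(1, 2), w), Mul(Rational(1, 2), Pow(2, Rational(1, 2)), Pow(w, Rational(1, 2)))) (Function('s')(w) = Mul(Rational(1, 2), Add(w, Pow(Add(w, w), Rational(1, 2)))) = Mul(Rational(1, 2), Add(w, Pow(Mul(2, w), Rational(1, 2)))) = Mul(Rational(1, 2), Add(w, Mul(Pow(2, Rational(1, 2)), Pow(w, Rational(1, 2))))) = Add(Mul(Rational(1, 2), w), Mul(Rational(1, 2), Pow(2, Rational(1, 2)), Pow(w, Rational(1, 2)))))
Pow(Function('s')(-315), -1) = Pow(Add(Mul(Rational(1, 2), -315), Mul(Rational(1, 2), Pow(2, Rational(1, 2)), Pow(-315, Rational(1, 2)))), -1) = Pow(Add(Rational(-315, 2), Mul(Rational(1, 2), Pow(2, Rational(1, 2)), Mul(3, I, Pow(35, Rational(1, 2))))), -1) = Pow(Add(Rational(-315, 2), Mul(Rational(3, 2), I, Pow(70, Rational(1, 2)))), -1)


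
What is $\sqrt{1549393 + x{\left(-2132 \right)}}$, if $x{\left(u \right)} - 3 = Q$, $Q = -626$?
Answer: $\sqrt{1548770} \approx 1244.5$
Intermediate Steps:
$x{\left(u \right)} = -623$ ($x{\left(u \right)} = 3 - 626 = -623$)
$\sqrt{1549393 + x{\left(-2132 \right)}} = \sqrt{1549393 - 623} = \sqrt{1548770}$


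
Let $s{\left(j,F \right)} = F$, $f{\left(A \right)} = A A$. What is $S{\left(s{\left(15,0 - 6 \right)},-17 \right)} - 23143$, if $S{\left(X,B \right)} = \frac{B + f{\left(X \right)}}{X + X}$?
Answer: $- \frac{277735}{12} \approx -23145.0$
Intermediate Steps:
$f{\left(A \right)} = A^{2}$
$S{\left(X,B \right)} = \frac{B + X^{2}}{2 X}$ ($S{\left(X,B \right)} = \frac{B + X^{2}}{X + X} = \frac{B + X^{2}}{2 X}$)
$S{\left(s{\left(15,0 - 6 \right)},-17 \right)} - 23143 = \frac{-17 + \left(0 - 6\right)^{2}}{2 \left(0 - 6\right)} - 23143 = \frac{-17 + \left(-6\right)^{2}}{2 \left(-6\right)} - 23143 = \frac{1}{2} \left(- \frac{1}{6}\right) \left(-17 + 36\right) - 23143 = \frac{1}{2} \left(- \frac{1}{6}\right) 19 - 23143 = - \frac{19}{12} - 23143 = - \frac{277735}{12}$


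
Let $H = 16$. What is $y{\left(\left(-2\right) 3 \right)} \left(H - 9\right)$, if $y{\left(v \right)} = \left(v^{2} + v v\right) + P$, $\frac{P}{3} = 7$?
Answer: $651$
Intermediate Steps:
$P = 21$ ($P = 3 \cdot 7 = 21$)
$y{\left(v \right)} = 21 + 2 v^{2}$ ($y{\left(v \right)} = \left(v^{2} + v v\right) + 21 = \left(v^{2} + v^{2}\right) + 21 = 2 v^{2} + 21 = 21 + 2 v^{2}$)
$y{\left(\left(-2\right) 3 \right)} \left(H - 9\right) = \left(21 + 2 \left(\left(-2\right) 3\right)^{2}\right) \left(16 - 9\right) = \left(21 + 2 \left(-6\right)^{2}\right) 7 = \left(21 + 2 \cdot 36\right) 7 = \left(21 + 72\right) 7 = 93 \cdot 7 = 651$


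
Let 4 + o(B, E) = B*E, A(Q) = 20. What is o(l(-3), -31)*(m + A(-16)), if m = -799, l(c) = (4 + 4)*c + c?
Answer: -648907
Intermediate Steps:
l(c) = 9*c (l(c) = 8*c + c = 9*c)
o(B, E) = -4 + B*E
o(l(-3), -31)*(m + A(-16)) = (-4 + (9*(-3))*(-31))*(-799 + 20) = (-4 - 27*(-31))*(-779) = (-4 + 837)*(-779) = 833*(-779) = -648907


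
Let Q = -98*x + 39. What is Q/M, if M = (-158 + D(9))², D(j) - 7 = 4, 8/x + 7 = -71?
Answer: 1913/842751 ≈ 0.0022699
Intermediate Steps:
x = -4/39 (x = 8/(-7 - 71) = 8/(-78) = 8*(-1/78) = -4/39 ≈ -0.10256)
D(j) = 11 (D(j) = 7 + 4 = 11)
M = 21609 (M = (-158 + 11)² = (-147)² = 21609)
Q = 1913/39 (Q = -98*(-4/39) + 39 = 392/39 + 39 = 1913/39 ≈ 49.051)
Q/M = (1913/39)/21609 = (1913/39)*(1/21609) = 1913/842751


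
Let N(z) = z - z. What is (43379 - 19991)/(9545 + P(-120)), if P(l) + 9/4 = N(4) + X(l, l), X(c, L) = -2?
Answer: 31184/12721 ≈ 2.4514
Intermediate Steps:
N(z) = 0
P(l) = -17/4 (P(l) = -9/4 + (0 - 2) = -9/4 - 2 = -17/4)
(43379 - 19991)/(9545 + P(-120)) = (43379 - 19991)/(9545 - 17/4) = 23388/(38163/4) = 23388*(4/38163) = 31184/12721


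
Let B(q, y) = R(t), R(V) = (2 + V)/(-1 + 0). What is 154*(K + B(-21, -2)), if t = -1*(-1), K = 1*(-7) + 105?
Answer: 14630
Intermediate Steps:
K = 98 (K = -7 + 105 = 98)
t = 1
R(V) = -2 - V (R(V) = (2 + V)/(-1) = (2 + V)*(-1) = -2 - V)
B(q, y) = -3 (B(q, y) = -2 - 1*1 = -2 - 1 = -3)
154*(K + B(-21, -2)) = 154*(98 - 3) = 154*95 = 14630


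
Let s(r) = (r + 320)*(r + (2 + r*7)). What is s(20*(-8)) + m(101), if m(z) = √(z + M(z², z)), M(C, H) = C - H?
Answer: -204379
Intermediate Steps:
s(r) = (2 + 8*r)*(320 + r) (s(r) = (320 + r)*(r + (2 + 7*r)) = (320 + r)*(2 + 8*r) = (2 + 8*r)*(320 + r))
m(z) = √(z²) (m(z) = √(z + (z² - z)) = √(z²))
s(20*(-8)) + m(101) = (640 + 8*(20*(-8))² + 2562*(20*(-8))) + √(101²) = (640 + 8*(-160)² + 2562*(-160)) + √10201 = (640 + 8*25600 - 409920) + 101 = (640 + 204800 - 409920) + 101 = -204480 + 101 = -204379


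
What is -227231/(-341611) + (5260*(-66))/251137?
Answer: -61527563113/85791161707 ≈ -0.71718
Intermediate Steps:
-227231/(-341611) + (5260*(-66))/251137 = -227231*(-1/341611) - 347160*1/251137 = 227231/341611 - 347160/251137 = -61527563113/85791161707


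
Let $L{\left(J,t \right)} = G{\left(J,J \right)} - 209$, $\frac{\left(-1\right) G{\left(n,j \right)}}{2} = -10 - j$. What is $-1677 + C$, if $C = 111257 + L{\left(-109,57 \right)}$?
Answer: $109173$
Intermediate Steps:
$G{\left(n,j \right)} = 20 + 2 j$ ($G{\left(n,j \right)} = - 2 \left(-10 - j\right) = 20 + 2 j$)
$L{\left(J,t \right)} = -189 + 2 J$ ($L{\left(J,t \right)} = \left(20 + 2 J\right) - 209 = -189 + 2 J$)
$C = 110850$ ($C = 111257 + \left(-189 + 2 \left(-109\right)\right) = 111257 - 407 = 110850$)
$-1677 + C = -1677 + 110850 = 109173$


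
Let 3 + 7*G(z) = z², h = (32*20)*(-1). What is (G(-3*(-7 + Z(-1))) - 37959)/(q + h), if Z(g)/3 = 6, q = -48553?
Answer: 264627/344351 ≈ 0.76848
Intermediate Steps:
Z(g) = 18 (Z(g) = 3*6 = 18)
h = -640 (h = 640*(-1) = -640)
G(z) = -3/7 + z²/7
(G(-3*(-7 + Z(-1))) - 37959)/(q + h) = ((-3/7 + (-3*(-7 + 18))²/7) - 37959)/(-48553 - 640) = ((-3/7 + (-3*11)²/7) - 37959)/(-49193) = ((-3/7 + (⅐)*(-33)²) - 37959)*(-1/49193) = ((-3/7 + (⅐)*1089) - 37959)*(-1/49193) = ((-3/7 + 1089/7) - 37959)*(-1/49193) = (1086/7 - 37959)*(-1/49193) = -264627/7*(-1/49193) = 264627/344351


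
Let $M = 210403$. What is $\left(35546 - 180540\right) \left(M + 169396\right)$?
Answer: $-55068576206$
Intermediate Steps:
$\left(35546 - 180540\right) \left(M + 169396\right) = \left(35546 - 180540\right) \left(210403 + 169396\right) = \left(-144994\right) 379799 = -55068576206$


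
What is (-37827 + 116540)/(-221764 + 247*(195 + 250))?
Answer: -78713/111849 ≈ -0.70374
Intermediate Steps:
(-37827 + 116540)/(-221764 + 247*(195 + 250)) = 78713/(-221764 + 247*445) = 78713/(-221764 + 109915) = 78713/(-111849) = 78713*(-1/111849) = -78713/111849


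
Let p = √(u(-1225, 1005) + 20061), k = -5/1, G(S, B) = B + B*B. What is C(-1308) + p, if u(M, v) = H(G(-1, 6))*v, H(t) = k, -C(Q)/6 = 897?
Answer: -5382 + 2*√3759 ≈ -5259.4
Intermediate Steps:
C(Q) = -5382 (C(Q) = -6*897 = -5382)
G(S, B) = B + B²
k = -5 (k = -5*1 = -5)
H(t) = -5
u(M, v) = -5*v
p = 2*√3759 (p = √(-5*1005 + 20061) = √(-5025 + 20061) = √15036 = 2*√3759 ≈ 122.62)
C(-1308) + p = -5382 + 2*√3759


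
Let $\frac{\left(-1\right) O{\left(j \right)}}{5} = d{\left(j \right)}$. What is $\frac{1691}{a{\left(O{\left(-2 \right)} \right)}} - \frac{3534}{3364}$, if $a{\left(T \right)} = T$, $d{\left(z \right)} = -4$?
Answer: $\frac{1404461}{16820} \approx 83.5$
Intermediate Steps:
$O{\left(j \right)} = 20$ ($O{\left(j \right)} = \left(-5\right) \left(-4\right) = 20$)
$\frac{1691}{a{\left(O{\left(-2 \right)} \right)}} - \frac{3534}{3364} = \frac{1691}{20} - \frac{3534}{3364} = 1691 \cdot \frac{1}{20} - \frac{1767}{1682} = \frac{1691}{20} - \frac{1767}{1682} = \frac{1404461}{16820}$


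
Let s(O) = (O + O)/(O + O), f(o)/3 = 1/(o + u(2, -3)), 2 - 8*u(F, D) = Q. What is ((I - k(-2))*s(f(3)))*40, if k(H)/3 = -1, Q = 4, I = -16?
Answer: -520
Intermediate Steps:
u(F, D) = -¼ (u(F, D) = ¼ - ⅛*4 = ¼ - ½ = -¼)
k(H) = -3 (k(H) = 3*(-1) = -3)
f(o) = 3/(-¼ + o) (f(o) = 3/(o - ¼) = 3/(-¼ + o))
s(O) = 1 (s(O) = (2*O)/((2*O)) = (2*O)*(1/(2*O)) = 1)
((I - k(-2))*s(f(3)))*40 = ((-16 - 1*(-3))*1)*40 = ((-16 + 3)*1)*40 = -13*1*40 = -13*40 = -520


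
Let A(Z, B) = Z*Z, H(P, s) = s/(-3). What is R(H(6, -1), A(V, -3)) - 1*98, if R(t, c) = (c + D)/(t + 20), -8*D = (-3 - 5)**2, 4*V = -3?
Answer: -96005/976 ≈ -98.366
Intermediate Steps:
V = -3/4 (V = (1/4)*(-3) = -3/4 ≈ -0.75000)
H(P, s) = -s/3 (H(P, s) = s*(-1/3) = -s/3)
D = -8 (D = -(-3 - 5)**2/8 = -1/8*(-8)**2 = -1/8*64 = -8)
A(Z, B) = Z**2
R(t, c) = (-8 + c)/(20 + t) (R(t, c) = (c - 8)/(t + 20) = (-8 + c)/(20 + t))
R(H(6, -1), A(V, -3)) - 1*98 = (-8 + (-3/4)**2)/(20 - 1/3*(-1)) - 1*98 = (-8 + 9/16)/(20 + 1/3) - 98 = -119/16/(61/3) - 98 = (3/61)*(-119/16) - 98 = -357/976 - 98 = -96005/976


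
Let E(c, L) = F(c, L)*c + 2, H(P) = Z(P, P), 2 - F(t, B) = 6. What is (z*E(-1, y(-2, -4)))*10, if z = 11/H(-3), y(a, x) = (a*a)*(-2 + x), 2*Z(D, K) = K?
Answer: -440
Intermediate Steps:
F(t, B) = -4 (F(t, B) = 2 - 1*6 = 2 - 6 = -4)
Z(D, K) = K/2
y(a, x) = a²*(-2 + x)
H(P) = P/2
E(c, L) = 2 - 4*c (E(c, L) = -4*c + 2 = 2 - 4*c)
z = -22/3 (z = 11/(((½)*(-3))) = 11/(-3/2) = 11*(-⅔) = -22/3 ≈ -7.3333)
(z*E(-1, y(-2, -4)))*10 = -22*(2 - 4*(-1))/3*10 = -22*(2 + 4)/3*10 = -22/3*6*10 = -44*10 = -440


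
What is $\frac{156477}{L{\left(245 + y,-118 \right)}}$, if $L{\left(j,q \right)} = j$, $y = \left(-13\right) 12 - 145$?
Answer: $- \frac{156477}{56} \approx -2794.2$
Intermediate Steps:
$y = -301$ ($y = -156 - 145 = -301$)
$\frac{156477}{L{\left(245 + y,-118 \right)}} = \frac{156477}{245 - 301} = \frac{156477}{-56} = 156477 \left(- \frac{1}{56}\right) = - \frac{156477}{56}$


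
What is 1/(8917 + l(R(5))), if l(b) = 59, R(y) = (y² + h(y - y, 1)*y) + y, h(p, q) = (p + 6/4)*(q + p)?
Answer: 1/8976 ≈ 0.00011141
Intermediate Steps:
h(p, q) = (3/2 + p)*(p + q) (h(p, q) = (p + 6*(¼))*(p + q) = (p + 3/2)*(p + q) = (3/2 + p)*(p + q))
R(y) = y² + 5*y/2 (R(y) = (y² + ((y - y)² + 3*(y - y)/2 + (3/2)*1 + (y - y)*1)*y) + y = (y² + (0² + (3/2)*0 + 3/2 + 0*1)*y) + y = (y² + (0 + 0 + 3/2 + 0)*y) + y = (y² + 3*y/2) + y = y² + 5*y/2)
1/(8917 + l(R(5))) = 1/(8917 + 59) = 1/8976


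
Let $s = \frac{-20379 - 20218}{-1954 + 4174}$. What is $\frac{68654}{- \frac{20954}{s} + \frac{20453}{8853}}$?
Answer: $\frac{24674607415614}{412653122081} \approx 59.795$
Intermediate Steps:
$s = - \frac{40597}{2220} \approx -18.287$
$\frac{68654}{- \frac{20954}{s} + \frac{20453}{8853}} = \frac{68654}{- \frac{20954}{- \frac{40597}{2220}} + \frac{20453}{8853}} = \frac{68654}{\left(-20954\right) \left(- \frac{2220}{40597}\right) + 20453 \cdot \frac{1}{8853}} = \frac{68654}{\frac{46517880}{40597} + \frac{20453}{8853}} = \frac{68654}{\frac{412653122081}{359405241}} = 68654 \cdot \frac{359405241}{412653122081} = \frac{24674607415614}{412653122081}$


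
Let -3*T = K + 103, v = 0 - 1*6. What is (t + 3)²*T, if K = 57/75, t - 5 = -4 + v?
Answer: -10376/75 ≈ -138.35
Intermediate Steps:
v = -6 (v = 0 - 6 = -6)
t = -5 (t = 5 + (-4 - 6) = 5 - 10 = -5)
K = 19/25 (K = 57*(1/75) = 19/25 ≈ 0.76000)
T = -2594/75 (T = -(19/25 + 103)/3 = -⅓*2594/25 = -2594/75 ≈ -34.587)
(t + 3)²*T = (-5 + 3)²*(-2594/75) = (-2)²*(-2594/75) = 4*(-2594/75) = -10376/75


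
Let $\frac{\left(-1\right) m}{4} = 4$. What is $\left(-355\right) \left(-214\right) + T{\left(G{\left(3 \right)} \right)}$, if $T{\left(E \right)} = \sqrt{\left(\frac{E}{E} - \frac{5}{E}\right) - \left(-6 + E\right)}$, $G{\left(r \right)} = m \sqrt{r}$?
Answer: $75970 + \frac{\sqrt{1008 + 2319 \sqrt{3}}}{12} \approx 75976.0$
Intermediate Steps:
$m = -16$ ($m = \left(-4\right) 4 = -16$)
$G{\left(r \right)} = - 16 \sqrt{r}$
$T{\left(E \right)} = \sqrt{7 - E - \frac{5}{E}}$ ($T{\left(E \right)} = \sqrt{\left(1 - \frac{5}{E}\right) - \left(-6 + E\right)} = \sqrt{7 - E - \frac{5}{E}}$)
$\left(-355\right) \left(-214\right) + T{\left(G{\left(3 \right)} \right)} = \left(-355\right) \left(-214\right) + \sqrt{7 - - 16 \sqrt{3} - \frac{5}{\left(-16\right) \sqrt{3}}} = 75970 + \sqrt{7 + 16 \sqrt{3} - 5 \left(- \frac{\sqrt{3}}{48}\right)} = 75970 + \sqrt{7 + 16 \sqrt{3} + \frac{5 \sqrt{3}}{48}} = 75970 + \sqrt{7 + \frac{773 \sqrt{3}}{48}}$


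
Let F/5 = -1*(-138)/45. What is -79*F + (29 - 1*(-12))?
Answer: -3511/3 ≈ -1170.3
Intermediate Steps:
F = 46/3 (F = 5*(-1*(-138)/45) = 5*(138*(1/45)) = 5*(46/15) = 46/3 ≈ 15.333)
-79*F + (29 - 1*(-12)) = -79*46/3 + (29 - 1*(-12)) = -3634/3 + (29 + 12) = -3634/3 + 41 = -3511/3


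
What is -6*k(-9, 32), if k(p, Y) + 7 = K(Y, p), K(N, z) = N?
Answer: -150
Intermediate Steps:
k(p, Y) = -7 + Y
-6*k(-9, 32) = -6*(-7 + 32) = -6*25 = -150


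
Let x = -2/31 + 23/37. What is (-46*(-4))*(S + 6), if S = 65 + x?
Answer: 15101984/1147 ≈ 13167.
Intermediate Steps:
x = 639/1147 (x = -2*1/31 + 23*(1/37) = -2/31 + 23/37 = 639/1147 ≈ 0.55711)
S = 75194/1147 (S = 65 + 639/1147 = 75194/1147 ≈ 65.557)
(-46*(-4))*(S + 6) = (-46*(-4))*(75194/1147 + 6) = 184*(82076/1147) = 15101984/1147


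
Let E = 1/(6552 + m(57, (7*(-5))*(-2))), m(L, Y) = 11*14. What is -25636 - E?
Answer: -171915017/6706 ≈ -25636.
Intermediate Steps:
m(L, Y) = 154
E = 1/6706 (E = 1/(6552 + 154) = 1/6706 ≈ 0.00014912)
-25636 - E = -25636 - 1*1/6706 = -25636 - 1/6706 = -171915017/6706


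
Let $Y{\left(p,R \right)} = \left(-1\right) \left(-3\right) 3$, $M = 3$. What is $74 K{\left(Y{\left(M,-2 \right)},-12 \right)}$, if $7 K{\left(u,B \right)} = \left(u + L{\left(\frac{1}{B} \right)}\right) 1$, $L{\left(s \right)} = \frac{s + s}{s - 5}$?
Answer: $\frac{40774}{427} \approx 95.49$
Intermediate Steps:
$L{\left(s \right)} = \frac{2 s}{-5 + s}$
$Y{\left(p,R \right)} = 9$ ($Y{\left(p,R \right)} = 3 \cdot 3 = 9$)
$K{\left(u,B \right)} = \frac{u}{7} + \frac{2}{7 B \left(-5 + \frac{1}{B}\right)}$ ($K{\left(u,B \right)} = \frac{\left(u + \frac{2}{B \left(-5 + \frac{1}{B}\right)}\right) 1}{7} = \frac{u + \frac{2}{B \left(-5 + \frac{1}{B}\right)}}{7} = \frac{u}{7} + \frac{2}{7 B \left(-5 + \frac{1}{B}\right)}$)
$74 K{\left(Y{\left(M,-2 \right)},-12 \right)} = 74 \frac{-2 + 9 \left(-1 + 5 \left(-12\right)\right)}{7 \left(-1 + 5 \left(-12\right)\right)} = 74 \frac{-2 + 9 \left(-1 - 60\right)}{7 \left(-1 - 60\right)} = 74 \frac{-2 + 9 \left(-61\right)}{7 \left(-61\right)} = 74 \cdot \frac{1}{7} \left(- \frac{1}{61}\right) \left(-2 - 549\right) = 74 \cdot \frac{1}{7} \left(- \frac{1}{61}\right) \left(-551\right) = 74 \cdot \frac{551}{427} = \frac{40774}{427}$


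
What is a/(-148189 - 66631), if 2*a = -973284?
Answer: 243321/107410 ≈ 2.2653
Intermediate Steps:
a = -486642 (a = (½)*(-973284) = -486642)
a/(-148189 - 66631) = -486642/(-148189 - 66631) = -486642/(-214820) = -486642*(-1/214820) = 243321/107410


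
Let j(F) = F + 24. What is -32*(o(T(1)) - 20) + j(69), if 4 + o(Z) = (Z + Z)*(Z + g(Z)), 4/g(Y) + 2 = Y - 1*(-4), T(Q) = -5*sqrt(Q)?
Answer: -3497/3 ≈ -1165.7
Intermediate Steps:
j(F) = 24 + F
g(Y) = 4/(2 + Y) (g(Y) = 4/(-2 + (Y - 1*(-4))) = 4/(-2 + (Y + 4)) = 4/(-2 + (4 + Y)) = 4/(2 + Y))
o(Z) = -4 + 2*Z*(Z + 4/(2 + Z)) (o(Z) = -4 + (Z + Z)*(Z + 4/(2 + Z)) = -4 + (2*Z)*(Z + 4/(2 + Z)) = -4 + 2*Z*(Z + 4/(2 + Z)))
-32*(o(T(1)) - 20) + j(69) = -32*(2*(4*(-5*sqrt(1)) + (-2 + (-5*sqrt(1))**2)*(2 - 5*sqrt(1)))/(2 - 5*sqrt(1)) - 20) + (24 + 69) = -32*(2*(4*(-5*1) + (-2 + (-5*1)**2)*(2 - 5*1))/(2 - 5*1) - 20) + 93 = -32*(2*(4*(-5) + (-2 + (-5)**2)*(2 - 5))/(2 - 5) - 20) + 93 = -32*(2*(-20 + (-2 + 25)*(-3))/(-3) - 20) + 93 = -32*(2*(-1/3)*(-20 + 23*(-3)) - 20) + 93 = -32*(2*(-1/3)*(-20 - 69) - 20) + 93 = -32*(2*(-1/3)*(-89) - 20) + 93 = -32*(178/3 - 20) + 93 = -32*118/3 + 93 = -3776/3 + 93 = -3497/3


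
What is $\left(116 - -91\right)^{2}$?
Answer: $42849$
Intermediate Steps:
$\left(116 - -91\right)^{2} = \left(116 + \left(48 + 43\right)\right)^{2} = \left(116 + 91\right)^{2} = 207^{2} = 42849$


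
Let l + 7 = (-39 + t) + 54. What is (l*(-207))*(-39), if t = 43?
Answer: 411723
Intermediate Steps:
l = 51 (l = -7 + ((-39 + 43) + 54) = -7 + (4 + 54) = -7 + 58 = 51)
(l*(-207))*(-39) = (51*(-207))*(-39) = -10557*(-39) = 411723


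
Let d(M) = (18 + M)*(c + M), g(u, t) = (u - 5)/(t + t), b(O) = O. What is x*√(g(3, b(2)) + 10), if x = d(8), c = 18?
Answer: 338*√38 ≈ 2083.6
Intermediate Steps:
g(u, t) = (-5 + u)/(2*t) (g(u, t) = (-5 + u)/((2*t)) = (-5 + u)*(1/(2*t)) = (-5 + u)/(2*t))
d(M) = (18 + M)² (d(M) = (18 + M)*(18 + M) = (18 + M)²)
x = 676 (x = 324 + 8² + 36*8 = 324 + 64 + 288 = 676)
x*√(g(3, b(2)) + 10) = 676*√((½)*(-5 + 3)/2 + 10) = 676*√((½)*(½)*(-2) + 10) = 676*√(-½ + 10) = 676*√(19/2) = 676*(√38/2) = 338*√38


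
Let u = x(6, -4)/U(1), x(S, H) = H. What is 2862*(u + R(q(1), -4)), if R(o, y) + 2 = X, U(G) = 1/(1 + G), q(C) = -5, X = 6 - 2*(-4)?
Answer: 11448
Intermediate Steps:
X = 14 (X = 6 + 8 = 14)
R(o, y) = 12 (R(o, y) = -2 + 14 = 12)
u = -8 (u = -4/(1/(1 + 1)) = -4/(1/2) = -4/½ = -4*2 = -8)
2862*(u + R(q(1), -4)) = 2862*(-8 + 12) = 2862*4 = 11448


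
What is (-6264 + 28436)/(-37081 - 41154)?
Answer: -22172/78235 ≈ -0.28340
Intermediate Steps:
(-6264 + 28436)/(-37081 - 41154) = 22172/(-78235) = 22172*(-1/78235) = -22172/78235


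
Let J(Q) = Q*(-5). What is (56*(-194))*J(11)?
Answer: 597520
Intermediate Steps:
J(Q) = -5*Q
(56*(-194))*J(11) = (56*(-194))*(-5*11) = -10864*(-55) = 597520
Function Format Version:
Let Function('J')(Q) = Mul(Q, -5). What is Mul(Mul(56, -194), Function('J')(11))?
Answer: 597520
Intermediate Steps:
Function('J')(Q) = Mul(-5, Q)
Mul(Mul(56, -194), Function('J')(11)) = Mul(Mul(56, -194), Mul(-5, 11)) = Mul(-10864, -55) = 597520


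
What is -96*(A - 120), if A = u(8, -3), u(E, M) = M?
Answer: 11808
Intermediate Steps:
A = -3
-96*(A - 120) = -96*(-3 - 120) = -96*(-123) = 11808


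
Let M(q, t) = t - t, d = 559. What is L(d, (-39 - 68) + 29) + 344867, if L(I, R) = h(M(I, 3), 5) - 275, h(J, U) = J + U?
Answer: 344597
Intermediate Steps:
M(q, t) = 0
L(I, R) = -270 (L(I, R) = (0 + 5) - 275 = 5 - 275 = -270)
L(d, (-39 - 68) + 29) + 344867 = -270 + 344867 = 344597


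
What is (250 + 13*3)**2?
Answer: 83521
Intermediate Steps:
(250 + 13*3)**2 = (250 + 39)**2 = 289**2 = 83521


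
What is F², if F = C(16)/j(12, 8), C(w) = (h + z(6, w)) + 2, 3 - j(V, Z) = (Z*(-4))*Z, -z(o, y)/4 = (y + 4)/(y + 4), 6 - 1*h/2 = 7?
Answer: 16/67081 ≈ 0.00023852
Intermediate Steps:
h = -2 (h = 12 - 2*7 = 12 - 14 = -2)
z(o, y) = -4 (z(o, y) = -4*(y + 4)/(y + 4) = -4*(4 + y)/(4 + y) = -4*1 = -4)
j(V, Z) = 3 + 4*Z² (j(V, Z) = 3 - Z*(-4)*Z = 3 - (-4*Z)*Z = 3 - (-4)*Z² = 3 + 4*Z²)
C(w) = -4 (C(w) = (-2 - 4) + 2 = -6 + 2 = -4)
F = -4/259 (F = -4/(3 + 4*8²) = -4/(3 + 4*64) = -4/(3 + 256) = -4/259 ≈ -0.015444)
F² = (-4/259)² = 16/67081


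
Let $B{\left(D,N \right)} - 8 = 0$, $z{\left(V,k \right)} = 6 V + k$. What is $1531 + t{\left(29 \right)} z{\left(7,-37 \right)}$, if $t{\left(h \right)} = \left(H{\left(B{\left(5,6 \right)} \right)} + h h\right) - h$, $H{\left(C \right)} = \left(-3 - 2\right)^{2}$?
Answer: $5716$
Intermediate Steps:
$z{\left(V,k \right)} = k + 6 V$
$B{\left(D,N \right)} = 8$ ($B{\left(D,N \right)} = 8 + 0 = 8$)
$H{\left(C \right)} = 25$ ($H{\left(C \right)} = \left(-5\right)^{2} = 25$)
$t{\left(h \right)} = 25 + h^{2} - h$ ($t{\left(h \right)} = \left(25 + h h\right) - h = \left(25 + h^{2}\right) - h = 25 + h^{2} - h$)
$1531 + t{\left(29 \right)} z{\left(7,-37 \right)} = 1531 + \left(25 + 29^{2} - 29\right) \left(-37 + 6 \cdot 7\right) = 1531 + \left(25 + 841 - 29\right) \left(-37 + 42\right) = 1531 + 837 \cdot 5 = 1531 + 4185 = 5716$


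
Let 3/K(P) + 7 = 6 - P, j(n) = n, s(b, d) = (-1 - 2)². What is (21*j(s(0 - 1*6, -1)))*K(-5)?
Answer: 567/4 ≈ 141.75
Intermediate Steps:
s(b, d) = 9 (s(b, d) = (-3)² = 9)
K(P) = 3/(-1 - P) (K(P) = 3/(-7 + (6 - P)) = 3/(-1 - P))
(21*j(s(0 - 1*6, -1)))*K(-5) = (21*9)*(-3/(1 - 5)) = 189*(-3/(-4)) = 189*(-3*(-¼)) = 189*(¾) = 567/4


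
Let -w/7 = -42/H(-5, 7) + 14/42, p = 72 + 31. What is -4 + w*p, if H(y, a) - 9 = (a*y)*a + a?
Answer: -258703/687 ≈ -376.57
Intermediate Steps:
H(y, a) = 9 + a + y*a² (H(y, a) = 9 + ((a*y)*a + a) = 9 + (y*a² + a) = 9 + (a + y*a²) = 9 + a + y*a²)
p = 103
w = -2485/687 (w = -7*(-42/(9 + 7 - 5*7²) + 14/42) = -7*(-42/(9 + 7 - 5*49) + 14*(1/42)) = -7*(-42/(9 + 7 - 245) + ⅓) = -7*(-42/(-229) + ⅓) = -7*(-42*(-1/229) + ⅓) = -7*(42/229 + ⅓) = -7*355/687 = -2485/687 ≈ -3.6172)
-4 + w*p = -4 - 2485/687*103 = -4 - 255955/687 = -258703/687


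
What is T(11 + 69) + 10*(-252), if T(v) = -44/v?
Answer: -50411/20 ≈ -2520.6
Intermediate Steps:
T(11 + 69) + 10*(-252) = -44/(11 + 69) + 10*(-252) = -44/80 - 2520 = -44*1/80 - 2520 = -11/20 - 2520 = -50411/20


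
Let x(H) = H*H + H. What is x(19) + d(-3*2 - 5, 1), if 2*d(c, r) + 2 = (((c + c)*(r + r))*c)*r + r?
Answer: 1243/2 ≈ 621.50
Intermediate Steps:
d(c, r) = -1 + r/2 + 2*c²*r² (d(c, r) = -1 + ((((c + c)*(r + r))*c)*r + r)/2 = -1 + ((((2*c)*(2*r))*c)*r + r)/2 = -1 + (((4*c*r)*c)*r + r)/2 = -1 + ((4*r*c²)*r + r)/2 = -1 + (4*c²*r² + r)/2 = -1 + (r + 4*c²*r²)/2 = -1 + (r/2 + 2*c²*r²) = -1 + r/2 + 2*c²*r²)
x(H) = H + H² (x(H) = H² + H = H + H²)
x(19) + d(-3*2 - 5, 1) = 19*(1 + 19) + (-1 + (½)*1 + 2*(-3*2 - 5)²*1²) = 19*20 + (-1 + ½ + 2*(-6 - 5)²*1) = 380 + (-1 + ½ + 2*(-11)²*1) = 380 + (-1 + ½ + 2*121*1) = 380 + (-1 + ½ + 242) = 380 + 483/2 = 1243/2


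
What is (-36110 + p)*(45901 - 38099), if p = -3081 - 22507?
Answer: -481367796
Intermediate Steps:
p = -25588
(-36110 + p)*(45901 - 38099) = (-36110 - 25588)*(45901 - 38099) = -61698*7802 = -481367796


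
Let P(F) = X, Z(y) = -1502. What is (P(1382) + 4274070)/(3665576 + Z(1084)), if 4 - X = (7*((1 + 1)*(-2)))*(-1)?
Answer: 712341/610679 ≈ 1.1665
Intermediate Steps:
X = -24 (X = 4 - 7*((1 + 1)*(-2))*(-1) = 4 - 7*(2*(-2))*(-1) = 4 - 7*(-4)*(-1) = 4 - (-28)*(-1) = 4 - 1*28 = 4 - 28 = -24)
P(F) = -24
(P(1382) + 4274070)/(3665576 + Z(1084)) = (-24 + 4274070)/(3665576 - 1502) = 4274046/3664074 = 4274046*(1/3664074) = 712341/610679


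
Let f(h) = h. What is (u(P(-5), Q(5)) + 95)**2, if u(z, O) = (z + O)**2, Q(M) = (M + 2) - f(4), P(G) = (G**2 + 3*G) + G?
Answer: 25281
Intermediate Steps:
P(G) = G**2 + 4*G
Q(M) = -2 + M (Q(M) = (M + 2) - 1*4 = (2 + M) - 4 = -2 + M)
u(z, O) = (O + z)**2
(u(P(-5), Q(5)) + 95)**2 = (((-2 + 5) - 5*(4 - 5))**2 + 95)**2 = ((3 - 5*(-1))**2 + 95)**2 = ((3 + 5)**2 + 95)**2 = (8**2 + 95)**2 = (64 + 95)**2 = 159**2 = 25281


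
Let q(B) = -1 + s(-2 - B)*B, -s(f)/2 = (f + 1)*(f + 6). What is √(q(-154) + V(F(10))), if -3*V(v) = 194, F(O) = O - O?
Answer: √67009737/3 ≈ 2728.6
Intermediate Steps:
s(f) = -2*(1 + f)*(6 + f) (s(f) = -2*(f + 1)*(f + 6) = -2*(1 + f)*(6 + f))
F(O) = 0
q(B) = -1 + B*(16 - 2*(-2 - B)² + 14*B) (q(B) = -1 + (-12 - 14*(-2 - B) - 2*(-2 - B)²)*B = -1 + (-12 + (28 + 14*B) - 2*(-2 - B)²)*B = -1 + (16 - 2*(-2 - B)² + 14*B)*B = -1 + B*(16 - 2*(-2 - B)² + 14*B))
V(v) = -194/3 (V(v) = -⅓*194 = -194/3)
√(q(-154) + V(F(10))) = √((-1 - 2*(-154)³ + 6*(-154)² + 8*(-154)) - 194/3) = √((-1 - 2*(-3652264) + 6*23716 - 1232) - 194/3) = √((-1 + 7304528 + 142296 - 1232) - 194/3) = √(7445591 - 194/3) = √(22336579/3) = √67009737/3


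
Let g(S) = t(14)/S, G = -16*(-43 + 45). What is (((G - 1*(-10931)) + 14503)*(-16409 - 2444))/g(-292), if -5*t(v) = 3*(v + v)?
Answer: -174799925690/21 ≈ -8.3238e+9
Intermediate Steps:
G = -32 (G = -16*2 = -32)
t(v) = -6*v/5 (t(v) = -3*(v + v)/5 = -3*2*v/5 = -6*v/5)
g(S) = -84/(5*S) (g(S) = (-6/5*14)/S = -84/(5*S))
(((G - 1*(-10931)) + 14503)*(-16409 - 2444))/g(-292) = (((-32 - 1*(-10931)) + 14503)*(-16409 - 2444))/((-84/5/(-292))) = (((-32 + 10931) + 14503)*(-18853))/((-84/5*(-1/292))) = ((10899 + 14503)*(-18853))/(21/365) = (25402*(-18853))*(365/21) = -478903906*365/21 = -174799925690/21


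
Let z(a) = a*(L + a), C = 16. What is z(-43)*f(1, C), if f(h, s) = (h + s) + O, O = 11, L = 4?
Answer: 46956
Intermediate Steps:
z(a) = a*(4 + a)
f(h, s) = 11 + h + s (f(h, s) = (h + s) + 11 = 11 + h + s)
z(-43)*f(1, C) = (-43*(4 - 43))*(11 + 1 + 16) = -43*(-39)*28 = 1677*28 = 46956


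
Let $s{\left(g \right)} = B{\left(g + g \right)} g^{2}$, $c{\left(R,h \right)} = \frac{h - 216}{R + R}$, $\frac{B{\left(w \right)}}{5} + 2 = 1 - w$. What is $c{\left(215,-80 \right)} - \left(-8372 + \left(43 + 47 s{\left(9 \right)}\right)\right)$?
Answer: $\frac{79548562}{215} \approx 3.6999 \cdot 10^{5}$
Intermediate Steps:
$B{\left(w \right)} = -5 - 5 w$ ($B{\left(w \right)} = -10 + 5 \left(1 - w\right) = -10 - \left(-5 + 5 w\right) = -5 - 5 w$)
$c{\left(R,h \right)} = \frac{-216 + h}{2 R}$
$s{\left(g \right)} = g^{2} \left(-5 - 10 g\right)$ ($s{\left(g \right)} = \left(-5 - 5 \left(g + g\right)\right) g^{2} = \left(-5 - 5 \cdot 2 g\right) g^{2} = \left(-5 - 10 g\right) g^{2} = g^{2} \left(-5 - 10 g\right)$)
$c{\left(215,-80 \right)} - \left(-8372 + \left(43 + 47 s{\left(9 \right)}\right)\right) = \frac{-216 - 80}{2 \cdot 215} - \left(-8372 + \left(43 + 47 \cdot 9^{2} \left(-5 - 90\right)\right)\right) = \frac{1}{2} \cdot \frac{1}{215} \left(-296\right) - \left(-8372 + \left(43 + 47 \cdot 81 \left(-5 - 90\right)\right)\right) = - \frac{148}{215} - \left(-8372 + \left(43 + 47 \cdot 81 \left(-95\right)\right)\right) = - \frac{148}{215} - \left(-8372 + \left(43 + 47 \left(-7695\right)\right)\right) = - \frac{148}{215} - \left(-8372 + \left(43 - 361665\right)\right) = - \frac{148}{215} - \left(-8372 - 361622\right) = - \frac{148}{215} - -369994 = - \frac{148}{215} + 369994 = \frac{79548562}{215}$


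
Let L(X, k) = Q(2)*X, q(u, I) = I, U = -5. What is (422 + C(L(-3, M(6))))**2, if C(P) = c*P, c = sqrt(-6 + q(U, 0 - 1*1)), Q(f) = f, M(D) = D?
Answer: 177832 - 5064*I*sqrt(7) ≈ 1.7783e+5 - 13398.0*I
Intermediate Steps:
c = I*sqrt(7) (c = sqrt(-6 + (0 - 1*1)) = sqrt(-6 + (0 - 1)) = sqrt(-6 - 1) = sqrt(-7) = I*sqrt(7) ≈ 2.6458*I)
L(X, k) = 2*X
C(P) = I*P*sqrt(7) (C(P) = (I*sqrt(7))*P = I*P*sqrt(7))
(422 + C(L(-3, M(6))))**2 = (422 + I*(2*(-3))*sqrt(7))**2 = (422 + I*(-6)*sqrt(7))**2 = (422 - 6*I*sqrt(7))**2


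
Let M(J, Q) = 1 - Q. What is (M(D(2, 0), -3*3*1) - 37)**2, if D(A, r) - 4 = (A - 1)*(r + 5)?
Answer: 729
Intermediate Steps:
D(A, r) = 4 + (-1 + A)*(5 + r) (D(A, r) = 4 + (A - 1)*(r + 5) = 4 + (-1 + A)*(5 + r))
(M(D(2, 0), -3*3*1) - 37)**2 = ((1 - (-3*3)) - 37)**2 = ((1 - (-9)) - 37)**2 = ((1 - 1*(-9)) - 37)**2 = ((1 + 9) - 37)**2 = (10 - 37)**2 = (-27)**2 = 729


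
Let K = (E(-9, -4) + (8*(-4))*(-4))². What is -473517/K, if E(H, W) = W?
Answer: -473517/15376 ≈ -30.796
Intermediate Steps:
K = 15376 (K = (-4 + (8*(-4))*(-4))² = (-4 - 32*(-4))² = (-4 + 128)² = 124² = 15376)
-473517/K = -473517/15376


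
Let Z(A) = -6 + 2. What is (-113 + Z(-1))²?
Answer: 13689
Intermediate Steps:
Z(A) = -4
(-113 + Z(-1))² = (-113 - 4)² = (-117)² = 13689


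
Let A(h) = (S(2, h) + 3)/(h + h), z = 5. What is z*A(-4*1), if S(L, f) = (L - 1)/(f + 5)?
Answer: -5/2 ≈ -2.5000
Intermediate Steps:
S(L, f) = (-1 + L)/(5 + f)
A(h) = (3 + 1/(5 + h))/(2*h) (A(h) = ((-1 + 2)/(5 + h) + 3)/(h + h) = (1/(5 + h) + 3)/((2*h)) = (1/(5 + h) + 3)*(1/(2*h)) = (3 + 1/(5 + h))*(1/(2*h)) = (3 + 1/(5 + h))/(2*h))
z*A(-4*1) = 5*((16 + 3*(-4*1))/(2*((-4*1))*(5 - 4*1))) = 5*((½)*(16 + 3*(-4))/(-4*(5 - 4))) = 5*((½)*(-¼)*(16 - 12)/1) = 5*((½)*(-¼)*1*4) = 5*(-½) = -5/2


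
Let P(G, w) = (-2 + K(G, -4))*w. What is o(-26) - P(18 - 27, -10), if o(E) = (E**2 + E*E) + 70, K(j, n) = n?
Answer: 1362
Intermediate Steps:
o(E) = 70 + 2*E**2 (o(E) = (E**2 + E**2) + 70 = 2*E**2 + 70 = 70 + 2*E**2)
P(G, w) = -6*w (P(G, w) = (-2 - 4)*w = -6*w)
o(-26) - P(18 - 27, -10) = (70 + 2*(-26)**2) - (-6)*(-10) = (70 + 2*676) - 1*60 = (70 + 1352) - 60 = 1422 - 60 = 1362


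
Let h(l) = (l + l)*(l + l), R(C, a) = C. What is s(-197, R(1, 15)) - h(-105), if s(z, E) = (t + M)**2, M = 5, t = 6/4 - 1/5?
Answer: -4406031/100 ≈ -44060.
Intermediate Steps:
t = 13/10 (t = 6*(1/4) - 1*1/5 = 3/2 - 1/5 = 13/10 ≈ 1.3000)
s(z, E) = 3969/100 (s(z, E) = (13/10 + 5)**2 = (63/10)**2 = 3969/100)
h(l) = 4*l**2 (h(l) = (2*l)*(2*l) = 4*l**2)
s(-197, R(1, 15)) - h(-105) = 3969/100 - 4*(-105)**2 = 3969/100 - 4*11025 = 3969/100 - 1*44100 = 3969/100 - 44100 = -4406031/100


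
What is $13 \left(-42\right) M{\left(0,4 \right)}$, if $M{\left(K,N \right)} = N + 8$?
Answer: $-6552$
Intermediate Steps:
$M{\left(K,N \right)} = 8 + N$
$13 \left(-42\right) M{\left(0,4 \right)} = 13 \left(-42\right) \left(8 + 4\right) = \left(-546\right) 12 = -6552$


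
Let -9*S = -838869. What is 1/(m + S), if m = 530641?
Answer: 3/1871546 ≈ 1.6030e-6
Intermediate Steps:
S = 279623/3 (S = -⅑*(-838869) = 279623/3 ≈ 93208.)
1/(m + S) = 1/(530641 + 279623/3) = 1/(1871546/3) = 3/1871546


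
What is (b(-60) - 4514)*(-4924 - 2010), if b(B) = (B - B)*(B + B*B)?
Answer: 31300076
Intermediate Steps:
b(B) = 0 (b(B) = 0*(B + B²) = 0)
(b(-60) - 4514)*(-4924 - 2010) = (0 - 4514)*(-4924 - 2010) = -4514*(-6934) = 31300076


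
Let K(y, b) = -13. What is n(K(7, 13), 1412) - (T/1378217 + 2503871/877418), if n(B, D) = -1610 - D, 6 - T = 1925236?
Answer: -3656182850121399/1209272403706 ≈ -3023.5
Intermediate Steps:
T = -1925230 (T = 6 - 1*1925236 = 6 - 1925236 = -1925230)
n(K(7, 13), 1412) - (T/1378217 + 2503871/877418) = (-1610 - 1*1412) - (-1925230/1378217 + 2503871/877418) = (-1610 - 1412) - (-1925230*1/1378217 + 2503871*(1/877418)) = -3022 - (-1925230/1378217 + 2503871/877418) = -3022 - 1*1761646121867/1209272403706 = -3022 - 1761646121867/1209272403706 = -3656182850121399/1209272403706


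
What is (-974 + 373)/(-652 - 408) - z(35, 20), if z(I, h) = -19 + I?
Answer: -16359/1060 ≈ -15.433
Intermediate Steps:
(-974 + 373)/(-652 - 408) - z(35, 20) = (-974 + 373)/(-652 - 408) - (-19 + 35) = -601/(-1060) - 1*16 = -601*(-1/1060) - 16 = 601/1060 - 16 = -16359/1060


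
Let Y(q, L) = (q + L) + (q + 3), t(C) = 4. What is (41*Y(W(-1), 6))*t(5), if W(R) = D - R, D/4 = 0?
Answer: 1804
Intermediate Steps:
D = 0 (D = 4*0 = 0)
W(R) = -R (W(R) = 0 - R = -R)
Y(q, L) = 3 + L + 2*q (Y(q, L) = (L + q) + (3 + q) = 3 + L + 2*q)
(41*Y(W(-1), 6))*t(5) = (41*(3 + 6 + 2*(-1*(-1))))*4 = (41*(3 + 6 + 2*1))*4 = (41*(3 + 6 + 2))*4 = (41*11)*4 = 451*4 = 1804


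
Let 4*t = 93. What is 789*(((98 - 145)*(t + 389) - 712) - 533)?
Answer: -65079087/4 ≈ -1.6270e+7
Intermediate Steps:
t = 93/4 (t = (¼)*93 = 93/4 ≈ 23.250)
789*(((98 - 145)*(t + 389) - 712) - 533) = 789*(((98 - 145)*(93/4 + 389) - 712) - 533) = 789*((-47*1649/4 - 712) - 533) = 789*((-77503/4 - 712) - 533) = 789*(-80351/4 - 533) = 789*(-82483/4) = -65079087/4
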